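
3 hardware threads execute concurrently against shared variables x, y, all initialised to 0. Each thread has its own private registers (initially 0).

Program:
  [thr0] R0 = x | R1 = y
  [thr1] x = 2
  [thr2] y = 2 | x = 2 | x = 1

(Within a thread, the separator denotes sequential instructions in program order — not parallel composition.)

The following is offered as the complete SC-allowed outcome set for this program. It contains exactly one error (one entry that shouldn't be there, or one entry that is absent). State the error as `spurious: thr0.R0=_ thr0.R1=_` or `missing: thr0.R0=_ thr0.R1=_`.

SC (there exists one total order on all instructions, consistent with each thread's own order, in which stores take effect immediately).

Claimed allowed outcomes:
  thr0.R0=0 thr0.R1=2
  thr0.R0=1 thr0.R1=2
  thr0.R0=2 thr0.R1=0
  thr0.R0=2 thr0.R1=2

outcome vector order: (thr0.R0,thr0.R1)
SC (5): 0/0 0/2 1/2 2/0 2/2
SC∖claimed = {0/0}

missing: thr0.R0=0 thr0.R1=0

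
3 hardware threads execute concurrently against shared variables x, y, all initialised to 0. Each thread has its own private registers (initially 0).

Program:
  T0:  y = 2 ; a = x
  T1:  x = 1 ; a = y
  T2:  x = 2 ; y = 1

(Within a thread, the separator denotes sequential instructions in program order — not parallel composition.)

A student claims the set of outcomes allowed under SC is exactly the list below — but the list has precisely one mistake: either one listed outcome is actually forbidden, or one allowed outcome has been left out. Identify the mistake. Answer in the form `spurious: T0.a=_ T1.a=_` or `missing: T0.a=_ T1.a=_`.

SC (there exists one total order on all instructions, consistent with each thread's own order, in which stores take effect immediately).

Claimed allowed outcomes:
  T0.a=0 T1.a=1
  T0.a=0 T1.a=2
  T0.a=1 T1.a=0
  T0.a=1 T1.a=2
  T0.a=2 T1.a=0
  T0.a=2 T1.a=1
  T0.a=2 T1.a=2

outcome vector order: (T0.a,T1.a)
SC: 8 outcomes — {<0 1>; <0 2>; <1 0>; <1 1>; <1 2>; <2 0>; <2 1>; <2 2>}
SC∖claimed = {<1 1>}

missing: T0.a=1 T1.a=1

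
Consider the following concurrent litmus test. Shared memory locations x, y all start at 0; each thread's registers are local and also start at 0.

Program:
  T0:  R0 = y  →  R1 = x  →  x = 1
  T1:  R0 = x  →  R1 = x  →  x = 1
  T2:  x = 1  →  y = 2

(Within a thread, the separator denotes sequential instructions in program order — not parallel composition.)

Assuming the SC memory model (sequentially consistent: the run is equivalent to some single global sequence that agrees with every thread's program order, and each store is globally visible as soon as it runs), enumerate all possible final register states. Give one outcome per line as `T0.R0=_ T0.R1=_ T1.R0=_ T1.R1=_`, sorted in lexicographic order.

outcome vector order: (T0.R0,T0.R1,T1.R0,T1.R1)
|SC outcomes| = 9

T0.R0=0 T0.R1=0 T1.R0=0 T1.R1=0
T0.R0=0 T0.R1=0 T1.R0=0 T1.R1=1
T0.R0=0 T0.R1=0 T1.R0=1 T1.R1=1
T0.R0=0 T0.R1=1 T1.R0=0 T1.R1=0
T0.R0=0 T0.R1=1 T1.R0=0 T1.R1=1
T0.R0=0 T0.R1=1 T1.R0=1 T1.R1=1
T0.R0=2 T0.R1=1 T1.R0=0 T1.R1=0
T0.R0=2 T0.R1=1 T1.R0=0 T1.R1=1
T0.R0=2 T0.R1=1 T1.R0=1 T1.R1=1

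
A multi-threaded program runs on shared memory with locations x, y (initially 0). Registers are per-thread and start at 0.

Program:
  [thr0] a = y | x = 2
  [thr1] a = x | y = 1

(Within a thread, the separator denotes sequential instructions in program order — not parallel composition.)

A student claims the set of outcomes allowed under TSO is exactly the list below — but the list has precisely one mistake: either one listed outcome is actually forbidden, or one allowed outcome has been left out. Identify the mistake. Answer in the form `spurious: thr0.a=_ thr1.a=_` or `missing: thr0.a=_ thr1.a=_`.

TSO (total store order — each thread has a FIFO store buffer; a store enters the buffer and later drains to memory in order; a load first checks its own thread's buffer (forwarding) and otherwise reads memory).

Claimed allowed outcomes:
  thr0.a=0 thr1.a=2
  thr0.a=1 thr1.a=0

outcome vector order: (thr0.a,thr1.a)
TSO (3): 0/0; 0/2; 1/0
TSO∖claimed = {0/0}

missing: thr0.a=0 thr1.a=0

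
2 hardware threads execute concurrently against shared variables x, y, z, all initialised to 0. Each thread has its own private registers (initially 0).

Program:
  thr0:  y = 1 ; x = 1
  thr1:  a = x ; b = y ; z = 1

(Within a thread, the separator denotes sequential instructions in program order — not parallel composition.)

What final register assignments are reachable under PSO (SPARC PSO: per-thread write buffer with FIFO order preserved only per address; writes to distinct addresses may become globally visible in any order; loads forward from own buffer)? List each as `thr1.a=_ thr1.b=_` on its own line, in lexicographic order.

outcome vector order: (thr1.a,thr1.b)
|PSO outcomes| = 4

thr1.a=0 thr1.b=0
thr1.a=0 thr1.b=1
thr1.a=1 thr1.b=0
thr1.a=1 thr1.b=1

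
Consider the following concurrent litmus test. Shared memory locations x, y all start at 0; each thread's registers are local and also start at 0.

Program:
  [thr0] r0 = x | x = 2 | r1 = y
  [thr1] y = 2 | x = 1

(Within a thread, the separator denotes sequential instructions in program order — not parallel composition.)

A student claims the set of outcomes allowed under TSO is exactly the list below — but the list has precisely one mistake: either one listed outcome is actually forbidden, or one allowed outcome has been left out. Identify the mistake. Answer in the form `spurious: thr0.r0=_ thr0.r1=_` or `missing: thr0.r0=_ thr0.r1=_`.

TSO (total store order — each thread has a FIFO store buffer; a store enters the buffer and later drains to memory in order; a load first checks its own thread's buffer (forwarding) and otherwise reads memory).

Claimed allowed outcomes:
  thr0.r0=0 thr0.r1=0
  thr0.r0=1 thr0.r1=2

missing: thr0.r0=0 thr0.r1=2

outcome vector order: (thr0.r0,thr0.r1)
TSO: 3 outcomes — {0/0, 0/2, 1/2}
TSO∖claimed = {0/2}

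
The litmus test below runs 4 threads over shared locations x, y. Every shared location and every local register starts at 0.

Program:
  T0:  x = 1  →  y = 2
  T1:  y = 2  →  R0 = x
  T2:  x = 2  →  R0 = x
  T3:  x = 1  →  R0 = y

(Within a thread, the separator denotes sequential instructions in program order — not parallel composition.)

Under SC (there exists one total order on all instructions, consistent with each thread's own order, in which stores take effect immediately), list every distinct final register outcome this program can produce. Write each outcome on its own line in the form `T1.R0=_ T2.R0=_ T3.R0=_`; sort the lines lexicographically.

outcome vector order: (T1.R0,T2.R0,T3.R0)
|SC outcomes| = 10

T1.R0=0 T2.R0=1 T3.R0=2
T1.R0=0 T2.R0=2 T3.R0=2
T1.R0=1 T2.R0=1 T3.R0=0
T1.R0=1 T2.R0=1 T3.R0=2
T1.R0=1 T2.R0=2 T3.R0=0
T1.R0=1 T2.R0=2 T3.R0=2
T1.R0=2 T2.R0=1 T3.R0=0
T1.R0=2 T2.R0=1 T3.R0=2
T1.R0=2 T2.R0=2 T3.R0=0
T1.R0=2 T2.R0=2 T3.R0=2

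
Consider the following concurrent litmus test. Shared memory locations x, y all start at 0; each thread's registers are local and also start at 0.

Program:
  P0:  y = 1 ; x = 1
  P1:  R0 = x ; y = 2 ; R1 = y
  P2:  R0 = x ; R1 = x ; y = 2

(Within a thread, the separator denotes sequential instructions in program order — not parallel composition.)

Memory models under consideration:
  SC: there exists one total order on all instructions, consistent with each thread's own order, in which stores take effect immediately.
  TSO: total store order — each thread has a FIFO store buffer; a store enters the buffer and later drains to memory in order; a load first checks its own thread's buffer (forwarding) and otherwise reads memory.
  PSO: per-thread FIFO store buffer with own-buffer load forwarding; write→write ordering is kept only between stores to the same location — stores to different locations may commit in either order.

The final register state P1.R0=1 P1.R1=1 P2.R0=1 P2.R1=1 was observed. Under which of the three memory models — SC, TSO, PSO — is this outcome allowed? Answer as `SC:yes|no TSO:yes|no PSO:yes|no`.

outcome vector order: (P1.R0,P1.R1,P2.R0,P2.R1)
SC: 9 outcomes — {(0,1,0,0), (0,1,0,1), (0,1,1,1), (0,2,0,0), (0,2,0,1), (0,2,1,1), (1,2,0,0), (1,2,0,1), (1,2,1,1)}
TSO: 9 outcomes — {(0,1,0,0), (0,1,0,1), (0,1,1,1), (0,2,0,0), (0,2,0,1), (0,2,1,1), (1,2,0,0), (1,2,0,1), (1,2,1,1)}
PSO: 12 outcomes — {(0,1,0,0), (0,1,0,1), (0,1,1,1), (0,2,0,0), (0,2,0,1), (0,2,1,1), (1,1,0,0), (1,1,0,1), (1,1,1,1), (1,2,0,0), (1,2,0,1), (1,2,1,1)}
target (1,1,1,1) ∈ {PSO}

SC:no TSO:no PSO:yes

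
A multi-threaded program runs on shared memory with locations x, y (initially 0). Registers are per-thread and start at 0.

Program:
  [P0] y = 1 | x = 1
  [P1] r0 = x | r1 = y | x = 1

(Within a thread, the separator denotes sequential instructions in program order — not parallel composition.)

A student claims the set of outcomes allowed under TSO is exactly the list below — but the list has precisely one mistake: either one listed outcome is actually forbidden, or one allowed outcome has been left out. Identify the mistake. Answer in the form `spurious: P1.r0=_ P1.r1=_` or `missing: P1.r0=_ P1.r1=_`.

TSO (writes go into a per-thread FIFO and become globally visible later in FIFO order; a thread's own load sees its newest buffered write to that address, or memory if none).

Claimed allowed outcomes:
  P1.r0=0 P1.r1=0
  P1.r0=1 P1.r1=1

outcome vector order: (P1.r0,P1.r1)
[TSO] allowed = {<0 0>; <0 1>; <1 1>}
TSO∖claimed = {<0 1>}

missing: P1.r0=0 P1.r1=1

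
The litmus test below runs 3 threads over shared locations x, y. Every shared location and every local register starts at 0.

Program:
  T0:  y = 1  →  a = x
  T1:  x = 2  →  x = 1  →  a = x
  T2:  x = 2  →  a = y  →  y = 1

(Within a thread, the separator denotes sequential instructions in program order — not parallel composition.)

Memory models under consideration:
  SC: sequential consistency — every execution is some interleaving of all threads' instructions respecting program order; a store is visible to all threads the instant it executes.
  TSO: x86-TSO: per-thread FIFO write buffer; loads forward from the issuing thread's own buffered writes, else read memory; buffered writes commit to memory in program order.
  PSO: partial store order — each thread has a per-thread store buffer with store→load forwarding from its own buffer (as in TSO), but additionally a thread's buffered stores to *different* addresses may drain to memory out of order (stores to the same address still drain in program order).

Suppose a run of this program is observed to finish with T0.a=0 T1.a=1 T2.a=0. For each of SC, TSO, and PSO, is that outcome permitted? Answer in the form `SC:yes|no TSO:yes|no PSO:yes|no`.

outcome vector order: (T0.a,T1.a,T2.a)
[SC] allowed = {0/1/1, 0/2/1, 1/1/0, 1/1/1, 1/2/1, 2/1/0, 2/1/1, 2/2/0, 2/2/1}
[TSO] allowed = {0/1/0, 0/1/1, 0/2/0, 0/2/1, 1/1/0, 1/1/1, 1/2/0, 1/2/1, 2/1/0, 2/1/1, 2/2/0, 2/2/1}
[PSO] allowed = {0/1/0, 0/1/1, 0/2/0, 0/2/1, 1/1/0, 1/1/1, 1/2/0, 1/2/1, 2/1/0, 2/1/1, 2/2/0, 2/2/1}
target 0/1/0 ∈ {TSO,PSO}

SC:no TSO:yes PSO:yes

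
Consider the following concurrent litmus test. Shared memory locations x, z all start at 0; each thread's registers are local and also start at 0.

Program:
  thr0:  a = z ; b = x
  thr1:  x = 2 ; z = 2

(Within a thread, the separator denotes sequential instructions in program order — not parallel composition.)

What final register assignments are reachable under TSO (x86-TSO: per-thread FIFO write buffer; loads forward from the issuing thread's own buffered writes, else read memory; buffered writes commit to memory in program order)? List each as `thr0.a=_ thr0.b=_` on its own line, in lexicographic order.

thr0.a=0 thr0.b=0
thr0.a=0 thr0.b=2
thr0.a=2 thr0.b=2

outcome vector order: (thr0.a,thr0.b)
|TSO outcomes| = 3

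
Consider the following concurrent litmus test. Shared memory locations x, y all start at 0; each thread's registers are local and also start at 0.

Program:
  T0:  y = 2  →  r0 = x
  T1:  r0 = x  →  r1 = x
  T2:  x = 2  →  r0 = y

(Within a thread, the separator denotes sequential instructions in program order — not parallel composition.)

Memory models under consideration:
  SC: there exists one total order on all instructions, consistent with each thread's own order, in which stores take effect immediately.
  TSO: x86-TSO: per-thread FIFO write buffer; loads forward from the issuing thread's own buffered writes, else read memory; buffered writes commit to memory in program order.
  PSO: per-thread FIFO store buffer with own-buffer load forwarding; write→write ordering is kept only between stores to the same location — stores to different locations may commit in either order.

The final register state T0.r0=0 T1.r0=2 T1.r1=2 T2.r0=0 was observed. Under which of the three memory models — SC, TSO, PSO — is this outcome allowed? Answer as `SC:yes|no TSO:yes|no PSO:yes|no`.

outcome vector order: (T0.r0,T1.r0,T1.r1,T2.r0)
[SC] allowed = {0/0/0/2; 0/0/2/2; 0/2/2/2; 2/0/0/0; 2/0/0/2; 2/0/2/0; 2/0/2/2; 2/2/2/0; 2/2/2/2}
[TSO] allowed = {0/0/0/0; 0/0/0/2; 0/0/2/0; 0/0/2/2; 0/2/2/0; 0/2/2/2; 2/0/0/0; 2/0/0/2; 2/0/2/0; 2/0/2/2; 2/2/2/0; 2/2/2/2}
[PSO] allowed = {0/0/0/0; 0/0/0/2; 0/0/2/0; 0/0/2/2; 0/2/2/0; 0/2/2/2; 2/0/0/0; 2/0/0/2; 2/0/2/0; 2/0/2/2; 2/2/2/0; 2/2/2/2}
target 0/2/2/0 ∈ {TSO,PSO}

SC:no TSO:yes PSO:yes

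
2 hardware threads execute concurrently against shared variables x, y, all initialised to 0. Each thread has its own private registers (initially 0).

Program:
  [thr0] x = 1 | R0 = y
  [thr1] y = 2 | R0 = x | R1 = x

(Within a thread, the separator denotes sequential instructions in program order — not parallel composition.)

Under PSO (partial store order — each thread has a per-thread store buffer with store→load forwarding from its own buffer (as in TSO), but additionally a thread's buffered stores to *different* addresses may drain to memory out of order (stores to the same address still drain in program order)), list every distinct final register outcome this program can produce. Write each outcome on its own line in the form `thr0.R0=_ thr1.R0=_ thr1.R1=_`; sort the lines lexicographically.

outcome vector order: (thr0.R0,thr1.R0,thr1.R1)
|PSO outcomes| = 6

thr0.R0=0 thr1.R0=0 thr1.R1=0
thr0.R0=0 thr1.R0=0 thr1.R1=1
thr0.R0=0 thr1.R0=1 thr1.R1=1
thr0.R0=2 thr1.R0=0 thr1.R1=0
thr0.R0=2 thr1.R0=0 thr1.R1=1
thr0.R0=2 thr1.R0=1 thr1.R1=1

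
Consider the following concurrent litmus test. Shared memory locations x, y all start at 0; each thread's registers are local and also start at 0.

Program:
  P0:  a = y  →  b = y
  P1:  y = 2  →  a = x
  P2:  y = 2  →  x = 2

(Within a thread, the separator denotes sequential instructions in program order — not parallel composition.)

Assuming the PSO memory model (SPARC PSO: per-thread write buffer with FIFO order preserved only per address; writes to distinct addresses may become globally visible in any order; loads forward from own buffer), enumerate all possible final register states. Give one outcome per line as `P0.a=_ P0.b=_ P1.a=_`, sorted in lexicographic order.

outcome vector order: (P0.a,P0.b,P1.a)
|PSO outcomes| = 6

P0.a=0 P0.b=0 P1.a=0
P0.a=0 P0.b=0 P1.a=2
P0.a=0 P0.b=2 P1.a=0
P0.a=0 P0.b=2 P1.a=2
P0.a=2 P0.b=2 P1.a=0
P0.a=2 P0.b=2 P1.a=2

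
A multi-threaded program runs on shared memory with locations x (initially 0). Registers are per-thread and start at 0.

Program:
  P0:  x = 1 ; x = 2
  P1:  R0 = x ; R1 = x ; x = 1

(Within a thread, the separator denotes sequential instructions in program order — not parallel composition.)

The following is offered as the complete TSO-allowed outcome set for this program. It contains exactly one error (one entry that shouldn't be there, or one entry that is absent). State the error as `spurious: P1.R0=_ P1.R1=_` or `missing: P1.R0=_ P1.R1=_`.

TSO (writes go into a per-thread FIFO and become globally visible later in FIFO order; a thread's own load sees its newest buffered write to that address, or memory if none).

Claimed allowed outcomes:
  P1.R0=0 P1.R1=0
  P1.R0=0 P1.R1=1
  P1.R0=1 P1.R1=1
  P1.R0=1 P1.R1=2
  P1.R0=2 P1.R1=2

outcome vector order: (P1.R0,P1.R1)
under TSO → <0 0> <0 1> <0 2> <1 1> <1 2> <2 2>
TSO∖claimed = {<0 2>}

missing: P1.R0=0 P1.R1=2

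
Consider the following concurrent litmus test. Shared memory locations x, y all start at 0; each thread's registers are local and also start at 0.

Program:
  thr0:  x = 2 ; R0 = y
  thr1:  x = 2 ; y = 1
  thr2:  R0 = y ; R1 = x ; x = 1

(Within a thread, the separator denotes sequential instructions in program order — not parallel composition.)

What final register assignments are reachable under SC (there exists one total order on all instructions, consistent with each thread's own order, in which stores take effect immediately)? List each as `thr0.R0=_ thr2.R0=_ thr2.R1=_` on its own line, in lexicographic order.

outcome vector order: (thr0.R0,thr2.R0,thr2.R1)
|SC outcomes| = 6

thr0.R0=0 thr2.R0=0 thr2.R1=0
thr0.R0=0 thr2.R0=0 thr2.R1=2
thr0.R0=0 thr2.R0=1 thr2.R1=2
thr0.R0=1 thr2.R0=0 thr2.R1=0
thr0.R0=1 thr2.R0=0 thr2.R1=2
thr0.R0=1 thr2.R0=1 thr2.R1=2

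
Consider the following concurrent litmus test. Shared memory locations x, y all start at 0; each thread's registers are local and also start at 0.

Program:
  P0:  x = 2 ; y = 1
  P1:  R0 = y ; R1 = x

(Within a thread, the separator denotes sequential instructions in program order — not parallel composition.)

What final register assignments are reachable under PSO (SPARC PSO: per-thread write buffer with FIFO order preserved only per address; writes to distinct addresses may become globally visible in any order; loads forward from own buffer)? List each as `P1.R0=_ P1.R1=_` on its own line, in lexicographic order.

outcome vector order: (P1.R0,P1.R1)
|PSO outcomes| = 4

P1.R0=0 P1.R1=0
P1.R0=0 P1.R1=2
P1.R0=1 P1.R1=0
P1.R0=1 P1.R1=2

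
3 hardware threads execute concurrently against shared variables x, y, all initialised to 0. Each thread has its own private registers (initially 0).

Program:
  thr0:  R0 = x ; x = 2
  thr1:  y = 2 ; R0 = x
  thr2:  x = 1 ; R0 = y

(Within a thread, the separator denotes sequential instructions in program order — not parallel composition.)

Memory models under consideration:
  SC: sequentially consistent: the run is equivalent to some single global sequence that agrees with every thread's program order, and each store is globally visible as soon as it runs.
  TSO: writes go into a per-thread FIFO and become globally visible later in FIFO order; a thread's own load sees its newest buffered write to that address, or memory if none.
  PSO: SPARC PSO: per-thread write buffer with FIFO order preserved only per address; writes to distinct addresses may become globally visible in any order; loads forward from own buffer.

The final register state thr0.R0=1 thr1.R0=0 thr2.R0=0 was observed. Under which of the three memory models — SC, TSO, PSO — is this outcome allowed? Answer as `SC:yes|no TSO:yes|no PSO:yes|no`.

outcome vector order: (thr0.R0,thr1.R0,thr2.R0)
under SC → 002, 010, 012, 020, 022, 102, 110, 112, 120, 122
under TSO → 000, 002, 010, 012, 020, 022, 100, 102, 110, 112, 120, 122
under PSO → 000, 002, 010, 012, 020, 022, 100, 102, 110, 112, 120, 122
target 100 ∈ {TSO,PSO}

SC:no TSO:yes PSO:yes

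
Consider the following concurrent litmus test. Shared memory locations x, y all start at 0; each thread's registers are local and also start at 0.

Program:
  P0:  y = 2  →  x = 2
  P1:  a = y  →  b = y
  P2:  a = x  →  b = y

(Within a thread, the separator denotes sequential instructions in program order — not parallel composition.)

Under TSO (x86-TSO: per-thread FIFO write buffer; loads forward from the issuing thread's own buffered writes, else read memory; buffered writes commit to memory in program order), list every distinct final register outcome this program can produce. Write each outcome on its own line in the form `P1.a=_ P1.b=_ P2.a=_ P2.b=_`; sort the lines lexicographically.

P1.a=0 P1.b=0 P2.a=0 P2.b=0
P1.a=0 P1.b=0 P2.a=0 P2.b=2
P1.a=0 P1.b=0 P2.a=2 P2.b=2
P1.a=0 P1.b=2 P2.a=0 P2.b=0
P1.a=0 P1.b=2 P2.a=0 P2.b=2
P1.a=0 P1.b=2 P2.a=2 P2.b=2
P1.a=2 P1.b=2 P2.a=0 P2.b=0
P1.a=2 P1.b=2 P2.a=0 P2.b=2
P1.a=2 P1.b=2 P2.a=2 P2.b=2

outcome vector order: (P1.a,P1.b,P2.a,P2.b)
|TSO outcomes| = 9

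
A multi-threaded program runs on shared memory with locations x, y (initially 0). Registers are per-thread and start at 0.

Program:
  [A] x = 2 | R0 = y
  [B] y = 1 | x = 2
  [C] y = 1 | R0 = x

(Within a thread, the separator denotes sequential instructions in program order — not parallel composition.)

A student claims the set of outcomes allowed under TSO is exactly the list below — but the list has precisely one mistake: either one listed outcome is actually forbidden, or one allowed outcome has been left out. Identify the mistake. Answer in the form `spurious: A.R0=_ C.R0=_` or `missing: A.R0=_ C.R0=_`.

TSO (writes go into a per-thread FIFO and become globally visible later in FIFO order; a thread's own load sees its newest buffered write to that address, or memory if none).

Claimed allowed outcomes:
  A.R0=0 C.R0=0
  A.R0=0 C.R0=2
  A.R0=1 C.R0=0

missing: A.R0=1 C.R0=2

outcome vector order: (A.R0,C.R0)
TSO (4): 0/0, 0/2, 1/0, 1/2
TSO∖claimed = {1/2}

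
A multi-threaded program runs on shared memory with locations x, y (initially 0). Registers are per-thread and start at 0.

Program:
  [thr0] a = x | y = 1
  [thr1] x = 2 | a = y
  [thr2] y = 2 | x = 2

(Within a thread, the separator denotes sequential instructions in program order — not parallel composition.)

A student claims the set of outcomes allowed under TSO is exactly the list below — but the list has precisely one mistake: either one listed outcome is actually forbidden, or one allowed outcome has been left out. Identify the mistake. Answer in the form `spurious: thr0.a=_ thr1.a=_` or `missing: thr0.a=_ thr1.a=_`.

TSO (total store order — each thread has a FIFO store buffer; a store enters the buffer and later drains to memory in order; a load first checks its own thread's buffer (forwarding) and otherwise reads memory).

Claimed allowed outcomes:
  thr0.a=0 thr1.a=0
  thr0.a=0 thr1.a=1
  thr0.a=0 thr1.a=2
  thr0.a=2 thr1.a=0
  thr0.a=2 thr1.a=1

missing: thr0.a=2 thr1.a=2

outcome vector order: (thr0.a,thr1.a)
under TSO → (0,0) (0,1) (0,2) (2,0) (2,1) (2,2)
TSO∖claimed = {(2,2)}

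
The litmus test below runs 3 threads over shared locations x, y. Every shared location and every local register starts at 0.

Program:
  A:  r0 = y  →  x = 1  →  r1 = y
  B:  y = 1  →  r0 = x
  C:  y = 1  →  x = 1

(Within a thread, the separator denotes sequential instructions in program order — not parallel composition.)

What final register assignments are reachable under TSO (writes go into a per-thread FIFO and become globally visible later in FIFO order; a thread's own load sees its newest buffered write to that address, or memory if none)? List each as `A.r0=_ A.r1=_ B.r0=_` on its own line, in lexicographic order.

outcome vector order: (A.r0,A.r1,B.r0)
|TSO outcomes| = 6

A.r0=0 A.r1=0 B.r0=0
A.r0=0 A.r1=0 B.r0=1
A.r0=0 A.r1=1 B.r0=0
A.r0=0 A.r1=1 B.r0=1
A.r0=1 A.r1=1 B.r0=0
A.r0=1 A.r1=1 B.r0=1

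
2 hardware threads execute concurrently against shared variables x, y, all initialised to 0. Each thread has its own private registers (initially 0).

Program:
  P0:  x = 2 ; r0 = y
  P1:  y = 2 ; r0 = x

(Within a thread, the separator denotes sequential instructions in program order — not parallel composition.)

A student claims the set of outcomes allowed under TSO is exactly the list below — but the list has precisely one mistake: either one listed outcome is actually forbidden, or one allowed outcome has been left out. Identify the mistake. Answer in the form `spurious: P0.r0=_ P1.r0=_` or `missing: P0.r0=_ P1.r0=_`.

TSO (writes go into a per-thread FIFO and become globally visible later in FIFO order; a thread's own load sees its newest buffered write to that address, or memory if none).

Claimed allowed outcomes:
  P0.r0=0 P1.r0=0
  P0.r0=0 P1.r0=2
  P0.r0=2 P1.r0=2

missing: P0.r0=2 P1.r0=0

outcome vector order: (P0.r0,P1.r0)
TSO: 4 outcomes — {<0 0>, <0 2>, <2 0>, <2 2>}
TSO∖claimed = {<2 0>}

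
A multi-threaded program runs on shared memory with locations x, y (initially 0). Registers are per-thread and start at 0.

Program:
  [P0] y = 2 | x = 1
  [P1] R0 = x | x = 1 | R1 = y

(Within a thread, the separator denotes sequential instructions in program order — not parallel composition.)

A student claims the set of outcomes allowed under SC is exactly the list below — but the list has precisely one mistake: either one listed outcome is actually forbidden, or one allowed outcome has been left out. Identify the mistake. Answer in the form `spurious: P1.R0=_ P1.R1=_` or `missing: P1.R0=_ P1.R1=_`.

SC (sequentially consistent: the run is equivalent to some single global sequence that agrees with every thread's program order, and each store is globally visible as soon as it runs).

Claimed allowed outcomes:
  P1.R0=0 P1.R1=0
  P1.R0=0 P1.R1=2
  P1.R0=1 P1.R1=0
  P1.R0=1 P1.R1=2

outcome vector order: (P1.R0,P1.R1)
SC (3): 00 02 12
claimed∖SC = {10}

spurious: P1.R0=1 P1.R1=0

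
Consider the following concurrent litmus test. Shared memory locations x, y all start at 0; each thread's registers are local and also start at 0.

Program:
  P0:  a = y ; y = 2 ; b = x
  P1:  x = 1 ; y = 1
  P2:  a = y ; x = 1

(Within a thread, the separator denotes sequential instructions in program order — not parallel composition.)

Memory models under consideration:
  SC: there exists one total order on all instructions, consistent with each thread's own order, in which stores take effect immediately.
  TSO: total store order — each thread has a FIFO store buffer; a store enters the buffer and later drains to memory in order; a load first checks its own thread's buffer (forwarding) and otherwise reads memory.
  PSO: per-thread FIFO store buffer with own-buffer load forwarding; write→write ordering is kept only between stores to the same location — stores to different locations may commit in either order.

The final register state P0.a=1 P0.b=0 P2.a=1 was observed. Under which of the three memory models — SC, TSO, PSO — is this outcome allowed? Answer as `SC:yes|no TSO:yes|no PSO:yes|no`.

SC:no TSO:no PSO:yes

outcome vector order: (P0.a,P0.b,P2.a)
SC (9): <0 0 0>; <0 0 1>; <0 0 2>; <0 1 0>; <0 1 1>; <0 1 2>; <1 1 0>; <1 1 1>; <1 1 2>
TSO (9): <0 0 0>; <0 0 1>; <0 0 2>; <0 1 0>; <0 1 1>; <0 1 2>; <1 1 0>; <1 1 1>; <1 1 2>
PSO (12): <0 0 0>; <0 0 1>; <0 0 2>; <0 1 0>; <0 1 1>; <0 1 2>; <1 0 0>; <1 0 1>; <1 0 2>; <1 1 0>; <1 1 1>; <1 1 2>
target <1 0 1> ∈ {PSO}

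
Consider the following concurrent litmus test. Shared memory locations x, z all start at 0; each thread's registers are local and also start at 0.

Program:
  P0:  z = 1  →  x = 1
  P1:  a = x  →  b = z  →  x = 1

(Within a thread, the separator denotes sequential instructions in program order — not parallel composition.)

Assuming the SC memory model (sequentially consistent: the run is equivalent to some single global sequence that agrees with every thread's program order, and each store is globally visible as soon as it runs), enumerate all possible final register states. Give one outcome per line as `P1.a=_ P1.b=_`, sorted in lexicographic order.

P1.a=0 P1.b=0
P1.a=0 P1.b=1
P1.a=1 P1.b=1

outcome vector order: (P1.a,P1.b)
|SC outcomes| = 3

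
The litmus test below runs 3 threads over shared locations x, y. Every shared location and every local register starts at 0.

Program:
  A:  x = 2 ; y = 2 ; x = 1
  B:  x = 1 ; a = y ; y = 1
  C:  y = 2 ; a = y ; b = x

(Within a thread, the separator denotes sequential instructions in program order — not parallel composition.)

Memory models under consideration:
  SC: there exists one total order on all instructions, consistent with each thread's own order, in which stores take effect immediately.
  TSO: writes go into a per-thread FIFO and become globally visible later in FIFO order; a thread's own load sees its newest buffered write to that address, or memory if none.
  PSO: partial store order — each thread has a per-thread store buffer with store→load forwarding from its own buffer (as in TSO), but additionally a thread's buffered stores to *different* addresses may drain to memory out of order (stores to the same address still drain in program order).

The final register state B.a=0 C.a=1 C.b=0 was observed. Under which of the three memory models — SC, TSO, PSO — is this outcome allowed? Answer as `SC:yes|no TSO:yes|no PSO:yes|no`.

SC:no TSO:no PSO:yes

outcome vector order: (B.a,C.a,C.b)
[SC] allowed = {(0,1,1), (0,1,2), (0,2,1), (0,2,2), (2,1,1), (2,1,2), (2,2,0), (2,2,1), (2,2,2)}
[TSO] allowed = {(0,1,1), (0,1,2), (0,2,0), (0,2,1), (0,2,2), (2,1,1), (2,1,2), (2,2,0), (2,2,1), (2,2,2)}
[PSO] allowed = {(0,1,0), (0,1,1), (0,1,2), (0,2,0), (0,2,1), (0,2,2), (2,1,0), (2,1,1), (2,1,2), (2,2,0), (2,2,1), (2,2,2)}
target (0,1,0) ∈ {PSO}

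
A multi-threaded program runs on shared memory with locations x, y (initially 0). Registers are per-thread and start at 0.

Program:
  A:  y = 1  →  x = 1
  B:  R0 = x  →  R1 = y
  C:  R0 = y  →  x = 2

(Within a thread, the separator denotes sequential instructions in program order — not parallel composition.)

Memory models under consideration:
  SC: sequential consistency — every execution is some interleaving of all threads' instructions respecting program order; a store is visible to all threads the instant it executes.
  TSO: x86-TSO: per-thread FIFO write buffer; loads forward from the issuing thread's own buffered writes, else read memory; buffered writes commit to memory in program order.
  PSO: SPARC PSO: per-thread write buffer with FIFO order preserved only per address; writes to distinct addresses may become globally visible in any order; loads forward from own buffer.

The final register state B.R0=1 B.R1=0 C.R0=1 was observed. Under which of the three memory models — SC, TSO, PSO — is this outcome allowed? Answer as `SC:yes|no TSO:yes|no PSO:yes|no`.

SC:no TSO:no PSO:yes

outcome vector order: (B.R0,B.R1,C.R0)
under SC → 0/0/0 0/0/1 0/1/0 0/1/1 1/1/0 1/1/1 2/0/0 2/1/0 2/1/1
under TSO → 0/0/0 0/0/1 0/1/0 0/1/1 1/1/0 1/1/1 2/0/0 2/1/0 2/1/1
under PSO → 0/0/0 0/0/1 0/1/0 0/1/1 1/0/0 1/0/1 1/1/0 1/1/1 2/0/0 2/1/0 2/1/1
target 1/0/1 ∈ {PSO}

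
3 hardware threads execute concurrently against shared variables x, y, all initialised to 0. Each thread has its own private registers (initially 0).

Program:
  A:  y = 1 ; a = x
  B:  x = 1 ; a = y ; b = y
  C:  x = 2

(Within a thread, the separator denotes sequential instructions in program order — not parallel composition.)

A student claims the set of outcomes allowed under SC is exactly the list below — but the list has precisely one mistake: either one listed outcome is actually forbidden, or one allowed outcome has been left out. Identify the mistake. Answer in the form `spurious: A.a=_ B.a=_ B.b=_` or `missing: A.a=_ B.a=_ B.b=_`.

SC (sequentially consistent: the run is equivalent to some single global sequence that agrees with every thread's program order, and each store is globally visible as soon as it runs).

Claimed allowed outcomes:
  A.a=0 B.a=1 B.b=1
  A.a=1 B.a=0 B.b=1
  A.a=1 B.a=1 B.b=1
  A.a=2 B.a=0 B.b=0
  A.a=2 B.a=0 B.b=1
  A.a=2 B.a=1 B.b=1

missing: A.a=1 B.a=0 B.b=0

outcome vector order: (A.a,B.a,B.b)
SC: 7 outcomes — {<0 1 1>, <1 0 0>, <1 0 1>, <1 1 1>, <2 0 0>, <2 0 1>, <2 1 1>}
SC∖claimed = {<1 0 0>}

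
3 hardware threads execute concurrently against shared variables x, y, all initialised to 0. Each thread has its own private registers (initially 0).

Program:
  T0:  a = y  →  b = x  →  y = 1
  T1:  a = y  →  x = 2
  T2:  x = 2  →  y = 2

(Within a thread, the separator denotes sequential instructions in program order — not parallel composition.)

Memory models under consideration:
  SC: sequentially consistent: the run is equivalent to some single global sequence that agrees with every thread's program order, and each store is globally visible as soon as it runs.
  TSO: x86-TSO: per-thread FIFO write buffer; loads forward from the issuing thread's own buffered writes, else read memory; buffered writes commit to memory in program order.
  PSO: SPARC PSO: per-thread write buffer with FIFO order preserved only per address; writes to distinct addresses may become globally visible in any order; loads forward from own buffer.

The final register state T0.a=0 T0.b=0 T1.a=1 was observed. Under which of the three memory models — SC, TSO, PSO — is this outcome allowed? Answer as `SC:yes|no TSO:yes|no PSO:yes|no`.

SC:yes TSO:yes PSO:yes

outcome vector order: (T0.a,T0.b,T1.a)
SC (9): 000; 001; 002; 020; 021; 022; 220; 221; 222
TSO (9): 000; 001; 002; 020; 021; 022; 220; 221; 222
PSO (12): 000; 001; 002; 020; 021; 022; 200; 201; 202; 220; 221; 222
target 001 ∈ {SC,TSO,PSO}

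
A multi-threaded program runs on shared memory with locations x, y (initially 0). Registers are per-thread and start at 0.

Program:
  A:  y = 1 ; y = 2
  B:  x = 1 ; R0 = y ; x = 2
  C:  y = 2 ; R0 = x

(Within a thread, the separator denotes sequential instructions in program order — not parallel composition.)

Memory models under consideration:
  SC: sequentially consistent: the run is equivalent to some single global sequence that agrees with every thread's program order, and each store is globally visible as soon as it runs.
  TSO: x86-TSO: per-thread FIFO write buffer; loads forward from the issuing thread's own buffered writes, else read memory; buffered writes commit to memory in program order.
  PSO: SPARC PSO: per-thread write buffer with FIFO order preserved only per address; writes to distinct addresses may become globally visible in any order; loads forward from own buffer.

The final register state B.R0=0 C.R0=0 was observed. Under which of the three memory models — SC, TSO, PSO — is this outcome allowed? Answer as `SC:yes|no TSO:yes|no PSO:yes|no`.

outcome vector order: (B.R0,C.R0)
SC (8): (0,1); (0,2); (1,0); (1,1); (1,2); (2,0); (2,1); (2,2)
TSO (9): (0,0); (0,1); (0,2); (1,0); (1,1); (1,2); (2,0); (2,1); (2,2)
PSO (9): (0,0); (0,1); (0,2); (1,0); (1,1); (1,2); (2,0); (2,1); (2,2)
target (0,0) ∈ {TSO,PSO}

SC:no TSO:yes PSO:yes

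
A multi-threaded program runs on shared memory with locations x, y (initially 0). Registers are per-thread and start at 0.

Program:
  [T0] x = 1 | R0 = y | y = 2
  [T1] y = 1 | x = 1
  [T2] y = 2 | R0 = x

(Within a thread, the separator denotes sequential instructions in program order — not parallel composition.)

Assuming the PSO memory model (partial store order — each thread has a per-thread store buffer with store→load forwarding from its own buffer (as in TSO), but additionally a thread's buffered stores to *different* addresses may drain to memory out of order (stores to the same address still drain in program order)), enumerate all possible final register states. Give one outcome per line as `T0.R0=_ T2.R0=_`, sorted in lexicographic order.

T0.R0=0 T2.R0=0
T0.R0=0 T2.R0=1
T0.R0=1 T2.R0=0
T0.R0=1 T2.R0=1
T0.R0=2 T2.R0=0
T0.R0=2 T2.R0=1

outcome vector order: (T0.R0,T2.R0)
|PSO outcomes| = 6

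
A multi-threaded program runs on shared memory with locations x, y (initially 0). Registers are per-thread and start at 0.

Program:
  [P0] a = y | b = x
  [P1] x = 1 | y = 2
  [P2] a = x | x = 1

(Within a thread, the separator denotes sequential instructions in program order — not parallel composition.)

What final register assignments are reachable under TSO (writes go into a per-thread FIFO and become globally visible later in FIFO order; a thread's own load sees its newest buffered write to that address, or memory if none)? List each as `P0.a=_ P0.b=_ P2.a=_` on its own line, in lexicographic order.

outcome vector order: (P0.a,P0.b,P2.a)
|TSO outcomes| = 6

P0.a=0 P0.b=0 P2.a=0
P0.a=0 P0.b=0 P2.a=1
P0.a=0 P0.b=1 P2.a=0
P0.a=0 P0.b=1 P2.a=1
P0.a=2 P0.b=1 P2.a=0
P0.a=2 P0.b=1 P2.a=1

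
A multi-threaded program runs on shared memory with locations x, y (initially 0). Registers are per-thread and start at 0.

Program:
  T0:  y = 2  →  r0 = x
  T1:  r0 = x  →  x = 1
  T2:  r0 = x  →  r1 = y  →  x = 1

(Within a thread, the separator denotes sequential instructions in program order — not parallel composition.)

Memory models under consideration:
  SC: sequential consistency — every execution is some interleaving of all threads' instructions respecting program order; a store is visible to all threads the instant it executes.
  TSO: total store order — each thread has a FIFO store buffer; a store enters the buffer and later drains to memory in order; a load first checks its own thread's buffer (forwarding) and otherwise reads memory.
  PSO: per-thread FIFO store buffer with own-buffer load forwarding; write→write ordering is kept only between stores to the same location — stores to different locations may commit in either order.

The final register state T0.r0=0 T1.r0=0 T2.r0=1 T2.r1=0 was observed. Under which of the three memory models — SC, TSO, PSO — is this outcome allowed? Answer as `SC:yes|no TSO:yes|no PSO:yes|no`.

SC:no TSO:yes PSO:yes

outcome vector order: (T0.r0,T1.r0,T2.r0,T2.r1)
under SC → 0000; 0002; 0012; 0100; 0102; 1000; 1002; 1010; 1012; 1100; 1102
under TSO → 0000; 0002; 0010; 0012; 0100; 0102; 1000; 1002; 1010; 1012; 1100; 1102
under PSO → 0000; 0002; 0010; 0012; 0100; 0102; 1000; 1002; 1010; 1012; 1100; 1102
target 0010 ∈ {TSO,PSO}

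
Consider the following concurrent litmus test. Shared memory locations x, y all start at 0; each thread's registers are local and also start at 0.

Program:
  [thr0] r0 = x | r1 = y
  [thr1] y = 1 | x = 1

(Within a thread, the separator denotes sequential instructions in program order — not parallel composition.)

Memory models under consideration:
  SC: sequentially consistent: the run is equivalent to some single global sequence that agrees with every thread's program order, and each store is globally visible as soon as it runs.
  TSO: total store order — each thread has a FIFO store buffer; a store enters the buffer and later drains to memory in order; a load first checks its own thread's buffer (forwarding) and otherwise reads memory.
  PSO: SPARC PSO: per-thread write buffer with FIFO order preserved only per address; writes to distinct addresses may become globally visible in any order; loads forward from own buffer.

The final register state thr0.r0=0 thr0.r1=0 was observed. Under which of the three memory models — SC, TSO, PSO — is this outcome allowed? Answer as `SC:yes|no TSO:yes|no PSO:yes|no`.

SC:yes TSO:yes PSO:yes

outcome vector order: (thr0.r0,thr0.r1)
[SC] allowed = {0/0; 0/1; 1/1}
[TSO] allowed = {0/0; 0/1; 1/1}
[PSO] allowed = {0/0; 0/1; 1/0; 1/1}
target 0/0 ∈ {SC,TSO,PSO}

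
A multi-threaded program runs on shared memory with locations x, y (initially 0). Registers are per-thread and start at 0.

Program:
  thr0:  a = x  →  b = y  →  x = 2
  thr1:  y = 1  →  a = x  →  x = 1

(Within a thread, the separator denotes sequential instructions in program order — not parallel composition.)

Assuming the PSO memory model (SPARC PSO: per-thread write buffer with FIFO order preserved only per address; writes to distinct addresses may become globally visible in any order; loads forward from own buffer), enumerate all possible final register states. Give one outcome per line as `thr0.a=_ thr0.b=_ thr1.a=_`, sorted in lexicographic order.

outcome vector order: (thr0.a,thr0.b,thr1.a)
|PSO outcomes| = 6

thr0.a=0 thr0.b=0 thr1.a=0
thr0.a=0 thr0.b=0 thr1.a=2
thr0.a=0 thr0.b=1 thr1.a=0
thr0.a=0 thr0.b=1 thr1.a=2
thr0.a=1 thr0.b=0 thr1.a=0
thr0.a=1 thr0.b=1 thr1.a=0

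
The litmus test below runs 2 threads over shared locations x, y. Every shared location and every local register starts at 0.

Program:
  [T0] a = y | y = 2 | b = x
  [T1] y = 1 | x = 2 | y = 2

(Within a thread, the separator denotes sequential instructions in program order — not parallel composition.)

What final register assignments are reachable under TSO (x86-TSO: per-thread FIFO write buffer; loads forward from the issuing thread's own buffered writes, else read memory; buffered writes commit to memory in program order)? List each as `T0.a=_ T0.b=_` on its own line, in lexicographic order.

T0.a=0 T0.b=0
T0.a=0 T0.b=2
T0.a=1 T0.b=0
T0.a=1 T0.b=2
T0.a=2 T0.b=2

outcome vector order: (T0.a,T0.b)
|TSO outcomes| = 5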